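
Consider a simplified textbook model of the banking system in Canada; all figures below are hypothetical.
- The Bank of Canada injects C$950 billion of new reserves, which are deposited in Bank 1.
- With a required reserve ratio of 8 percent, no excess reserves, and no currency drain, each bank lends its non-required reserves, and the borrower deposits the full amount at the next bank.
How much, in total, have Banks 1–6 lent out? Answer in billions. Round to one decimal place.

C$4300.6 billion

Bank i lends (1 − rr)^i of the original deposit: Bank 1 lends 950·0.9200 = 874.0000, Bank 2 lends 950·0.9200² = 804.0800, and so on.
Summing a geometric series: total = 950·[0.9200·(1 − 0.9200^6) / (1 − 0.9200)] ≈ 4300.5716 billion.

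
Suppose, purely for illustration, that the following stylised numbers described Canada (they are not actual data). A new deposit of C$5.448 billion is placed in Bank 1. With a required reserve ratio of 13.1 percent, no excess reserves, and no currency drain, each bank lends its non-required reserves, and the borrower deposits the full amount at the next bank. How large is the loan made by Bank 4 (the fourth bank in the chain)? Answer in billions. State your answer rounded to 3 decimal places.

Each bank lends a fraction (1 − rr) = 0.8690 of the deposit it receives, so Bank 4 receives 5.448·0.8690^3 and lends 5.448·0.8690^4 ≈ 3.1068 billion.

C$3.107 billion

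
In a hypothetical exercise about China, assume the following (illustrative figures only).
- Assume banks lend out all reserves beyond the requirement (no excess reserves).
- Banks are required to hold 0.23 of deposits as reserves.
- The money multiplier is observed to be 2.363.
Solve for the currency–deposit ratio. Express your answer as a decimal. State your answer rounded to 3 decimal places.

Using m = 2.363. From m = (1 + c)/(c + rr + e), rearranging gives 1 + c = m·(c + rr + e), so c·(1 − m) = m·(rr + e) − 1.
Hence c = [m·(rr + e) − 1]/(1 − m) = [2.363 × (0.23 + 0) − 1] / (1 − 2.363) ≈ 0.334930.

0.335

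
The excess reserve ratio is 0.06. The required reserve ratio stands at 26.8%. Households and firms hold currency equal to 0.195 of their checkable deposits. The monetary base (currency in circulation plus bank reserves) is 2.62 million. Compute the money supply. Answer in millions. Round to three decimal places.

The money multiplier is m = (1 + c) / (rr + e + c) = (1 + 0.195) / (0.268 + 0.06 + 0.195) ≈ 2.28489.
So M = m × MB = 2.28489 × 2.62 ≈ 5.9864 million.

5.986 million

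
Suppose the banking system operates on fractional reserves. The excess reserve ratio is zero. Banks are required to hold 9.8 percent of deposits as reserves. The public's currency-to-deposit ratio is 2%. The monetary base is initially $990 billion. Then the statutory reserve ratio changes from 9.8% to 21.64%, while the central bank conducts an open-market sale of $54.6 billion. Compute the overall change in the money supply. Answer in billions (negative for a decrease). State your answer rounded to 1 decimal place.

-4521.6 billion

Before: m₁ = (1 + 0.02) / (0.098 + 0.02) ≈ 8.64407, MB₁ = 990, so M₁ = 8.64407 × 990 = 8557.6293 billion.
After: m₂ = (1 + 0.02) / (0.2164 + 0.02) ≈ 4.31472, MB₂ = 990 − 54.6 = 935.4, so M₂ = 4.31472 × 935.4 ≈ 4035.9891 billion.
ΔM = M₂ − M₁ = 4035.9891 − 8557.6293 = -4521.6402 billion.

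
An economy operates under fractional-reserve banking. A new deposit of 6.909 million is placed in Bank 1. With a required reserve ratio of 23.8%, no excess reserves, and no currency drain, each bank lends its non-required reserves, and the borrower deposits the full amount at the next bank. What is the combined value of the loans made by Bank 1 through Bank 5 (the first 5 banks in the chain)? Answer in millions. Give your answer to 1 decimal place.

16.4 million

Bank i lends (1 − rr)^i of the original deposit: Bank 1 lends 6.909·0.7620 ≈ 5.2647, Bank 2 lends 6.909·0.7620² ≈ 4.0117, and so on.
Summing a geometric series: total = 6.909·[0.7620·(1 − 0.7620^5) / (1 − 0.7620)] ≈ 16.4375 million.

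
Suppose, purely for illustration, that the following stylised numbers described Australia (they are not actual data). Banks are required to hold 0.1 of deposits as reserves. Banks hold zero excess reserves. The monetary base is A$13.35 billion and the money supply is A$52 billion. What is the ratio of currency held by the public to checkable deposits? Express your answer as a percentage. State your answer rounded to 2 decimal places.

Using m = M/MB = 52/13.35 ≈ 3.895131. From m = (1 + c)/(c + rr + e), rearranging gives 1 + c = m·(c + rr + e), so c·(1 − m) = m·(rr + e) − 1.
Hence c = [m·(rr + e) − 1]/(1 − m) = [3.895131 × (0.1 + 0) − 1] / (1 − 3.895131) ≈ 0.210867.

21.09%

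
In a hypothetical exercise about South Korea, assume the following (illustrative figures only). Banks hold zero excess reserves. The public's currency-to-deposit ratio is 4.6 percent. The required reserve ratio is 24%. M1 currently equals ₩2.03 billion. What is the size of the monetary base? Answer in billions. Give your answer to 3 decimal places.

₩0.555 billion

The money multiplier is m = (1 + c) / (rr + c) = (1 + 0.046) / (0.24 + 0.046) ≈ 3.65734.
MB = M / m = 2.03 / 3.65734 ≈ 0.555 billion.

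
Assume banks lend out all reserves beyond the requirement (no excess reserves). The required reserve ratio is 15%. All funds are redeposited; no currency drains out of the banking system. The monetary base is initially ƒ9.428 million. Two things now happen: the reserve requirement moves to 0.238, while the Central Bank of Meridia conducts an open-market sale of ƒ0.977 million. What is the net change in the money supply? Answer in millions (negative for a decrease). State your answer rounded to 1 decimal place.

-27.3 million

Before: m₁ = 1 / (0.15) ≈ 6.6667, MB₁ = 9.428, so M₁ = 6.6667 × 9.428 ≈ 62.8536 million.
After: m₂ = 1 / (0.238) ≈ 4.2017, MB₂ = 9.428 − 0.977 = 8.451, so M₂ = 4.2017 × 8.451 ≈ 35.5086 million.
ΔM = M₂ − M₁ = 35.5086 − 62.8536 = -27.345 million.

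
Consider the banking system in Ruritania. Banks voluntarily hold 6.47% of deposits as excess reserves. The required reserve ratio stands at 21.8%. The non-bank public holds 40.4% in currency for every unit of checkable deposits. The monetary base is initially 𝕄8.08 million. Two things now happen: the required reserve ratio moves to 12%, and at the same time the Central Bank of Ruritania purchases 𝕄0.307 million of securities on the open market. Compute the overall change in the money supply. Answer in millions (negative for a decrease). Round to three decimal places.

Before: m₁ = (1 + 0.404) / (0.218 + 0.0647 + 0.404) ≈ 2.04456, MB₁ = 8.08, so M₁ = 2.04456 × 8.08 ≈ 16.52 million.
After: m₂ = (1 + 0.404) / (0.12 + 0.0647 + 0.404) ≈ 2.38492, MB₂ = 8.08 + 0.307 = 8.387, so M₂ = 2.38492 × 8.387 ≈ 20.0023 million.
ΔM = M₂ − M₁ = 20.0023 − 16.52 = 3.4823 million.

𝕄3.482 million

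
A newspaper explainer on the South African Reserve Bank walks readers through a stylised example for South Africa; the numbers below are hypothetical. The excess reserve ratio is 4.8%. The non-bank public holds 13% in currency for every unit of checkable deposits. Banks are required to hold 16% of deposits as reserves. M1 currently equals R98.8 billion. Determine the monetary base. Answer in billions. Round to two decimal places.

The money multiplier is m = (1 + c) / (rr + e + c) = (1 + 0.13) / (0.16 + 0.048 + 0.13) ≈ 3.34320.
MB = M / m = 98.8 / 3.34320 ≈ 29.5525 billion.

R29.55 billion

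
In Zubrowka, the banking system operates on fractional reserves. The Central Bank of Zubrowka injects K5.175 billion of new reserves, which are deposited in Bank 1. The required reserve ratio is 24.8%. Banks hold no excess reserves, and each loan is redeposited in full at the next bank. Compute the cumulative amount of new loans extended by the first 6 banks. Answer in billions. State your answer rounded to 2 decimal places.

Bank i lends (1 − rr)^i of the original deposit: Bank 1 lends 5.175·0.7520 = 3.8916, Bank 2 lends 5.175·0.7520² ≈ 2.9265, and so on.
Summing a geometric series: total = 5.175·[0.7520·(1 − 0.7520^6) / (1 − 0.7520)] ≈ 12.8541 billion.

K12.85 billion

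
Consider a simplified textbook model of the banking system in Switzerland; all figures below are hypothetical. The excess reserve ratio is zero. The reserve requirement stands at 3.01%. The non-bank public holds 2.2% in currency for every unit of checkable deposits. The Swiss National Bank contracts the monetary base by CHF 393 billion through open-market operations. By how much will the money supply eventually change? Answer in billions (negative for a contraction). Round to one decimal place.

The money multiplier is m = (1 + c) / (rr + c) = (1 + 0.022) / (0.0301 + 0.022) ≈ 19.61612.
The sale removes 393 billion of base, so ΔM = m × ΔMB = 19.61612 × (−393) ≈ -7709.1352 billion.

-7709.1 billion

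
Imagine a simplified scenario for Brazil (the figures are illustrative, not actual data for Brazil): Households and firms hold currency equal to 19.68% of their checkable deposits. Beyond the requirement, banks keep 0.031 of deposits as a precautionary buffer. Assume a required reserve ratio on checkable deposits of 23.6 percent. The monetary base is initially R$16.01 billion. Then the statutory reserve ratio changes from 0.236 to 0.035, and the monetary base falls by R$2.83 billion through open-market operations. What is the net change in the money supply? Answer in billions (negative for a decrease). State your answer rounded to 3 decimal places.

R$18.710 billion

Before: m₁ = (1 + 0.1968) / (0.236 + 0.031 + 0.1968) ≈ 2.580423, MB₁ = 16.01, so M₁ = 2.580423 × 16.01 ≈ 41.3126 billion.
After: m₂ = (1 + 0.1968) / (0.035 + 0.031 + 0.1968) ≈ 4.554033, MB₂ = 16.01 − 2.83 = 13.18, so M₂ = 4.554033 × 13.18 ≈ 60.0222 billion.
ΔM = M₂ − M₁ = 60.0222 − 41.3126 = 18.7096 billion.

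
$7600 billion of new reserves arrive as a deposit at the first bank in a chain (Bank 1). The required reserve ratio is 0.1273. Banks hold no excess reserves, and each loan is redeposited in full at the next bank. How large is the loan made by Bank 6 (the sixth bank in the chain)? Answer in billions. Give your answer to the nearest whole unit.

Each bank lends a fraction (1 − rr) = 0.8727 of the deposit it receives, so Bank 6 receives 7600·0.8727^5 and lends 7600·0.8727^6 ≈ 3357.4028 billion.

$3357 billion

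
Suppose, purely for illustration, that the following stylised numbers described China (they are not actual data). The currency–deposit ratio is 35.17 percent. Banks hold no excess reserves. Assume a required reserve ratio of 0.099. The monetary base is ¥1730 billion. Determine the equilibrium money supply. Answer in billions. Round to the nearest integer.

The money multiplier is m = (1 + c) / (rr + c) = (1 + 0.3517) / (0.099 + 0.3517) ≈ 2.99911.
So M = m × MB = 2.99911 × 1730 = 5188.4603 billion.

¥5188 billion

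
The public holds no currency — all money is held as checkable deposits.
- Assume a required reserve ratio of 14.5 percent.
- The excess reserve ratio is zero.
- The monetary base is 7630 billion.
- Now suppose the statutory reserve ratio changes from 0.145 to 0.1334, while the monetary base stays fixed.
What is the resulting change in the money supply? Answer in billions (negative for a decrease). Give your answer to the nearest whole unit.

Initially m₁ = 1 / (0.145) ≈ 6.89655, so M₁ = 6.89655 × 7630 = 52620.6765 billion.
After the change m₂ = 1 / (0.1334) ≈ 7.49625, so M₂ = 7.49625 × 7630 = 57196.3875 billion.
ΔM = M₂ − M₁ = 57196.3875 − 52620.6765 = 4575.711 billion.

4576 billion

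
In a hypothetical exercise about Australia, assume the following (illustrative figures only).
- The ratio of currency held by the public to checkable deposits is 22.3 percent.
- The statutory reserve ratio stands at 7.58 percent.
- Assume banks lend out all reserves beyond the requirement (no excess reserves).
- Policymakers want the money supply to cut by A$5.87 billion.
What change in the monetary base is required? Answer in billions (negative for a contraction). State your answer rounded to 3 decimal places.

-1.434 billion

The money multiplier is m = (1 + c) / (rr + c) = (1 + 0.223) / (0.0758 + 0.223) ≈ 4.09304.
ΔMB = ΔM / m = (−5.87) / 4.09304 ≈ -1.4341 billion.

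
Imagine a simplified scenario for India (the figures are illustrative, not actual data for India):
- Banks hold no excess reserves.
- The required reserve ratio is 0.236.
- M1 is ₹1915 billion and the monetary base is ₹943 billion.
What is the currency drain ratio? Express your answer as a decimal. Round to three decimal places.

Using m = M/MB = 1915/943 ≈ 2.030753. From m = (1 + c)/(c + rr + e), rearranging gives 1 + c = m·(c + rr + e), so c·(1 − m) = m·(rr + e) − 1.
Hence c = [m·(rr + e) − 1]/(1 − m) = [2.030753 × (0.236 + 0) − 1] / (1 − 2.030753) ≈ 0.505206.

0.505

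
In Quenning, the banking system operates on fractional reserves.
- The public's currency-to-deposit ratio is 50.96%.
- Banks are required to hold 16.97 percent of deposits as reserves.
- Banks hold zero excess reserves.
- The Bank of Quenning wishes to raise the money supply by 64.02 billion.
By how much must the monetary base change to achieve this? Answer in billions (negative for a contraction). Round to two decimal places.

The money multiplier is m = (1 + c) / (rr + c) = (1 + 0.5096) / (0.1697 + 0.5096) ≈ 2.22229.
ΔMB = ΔM / m = (+64.02) / 2.22229 ≈ 28.8081 billion.

28.81 billion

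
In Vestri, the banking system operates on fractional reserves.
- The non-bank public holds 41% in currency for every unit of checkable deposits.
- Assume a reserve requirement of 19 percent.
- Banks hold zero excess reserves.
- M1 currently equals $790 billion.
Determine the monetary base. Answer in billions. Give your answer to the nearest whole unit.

The money multiplier is m = (1 + c) / (rr + c) = (1 + 0.41) / (0.19 + 0.41) = 2.35.
MB = M / m = 790 / 2.35 ≈ 336.1702 billion.

$336 billion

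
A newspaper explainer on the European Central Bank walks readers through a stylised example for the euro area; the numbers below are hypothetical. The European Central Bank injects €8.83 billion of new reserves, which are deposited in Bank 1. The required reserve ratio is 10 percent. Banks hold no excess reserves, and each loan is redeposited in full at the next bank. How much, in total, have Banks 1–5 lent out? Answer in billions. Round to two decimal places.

€32.54 billion

Bank i lends (1 − rr)^i of the original deposit: Bank 1 lends 8.83·0.9000 = 7.9470, Bank 2 lends 8.83·0.9000² = 7.1523, and so on.
Summing a geometric series: total = 8.83·[0.9000·(1 − 0.9000^5) / (1 − 0.9000)] ≈ 32.5438 billion.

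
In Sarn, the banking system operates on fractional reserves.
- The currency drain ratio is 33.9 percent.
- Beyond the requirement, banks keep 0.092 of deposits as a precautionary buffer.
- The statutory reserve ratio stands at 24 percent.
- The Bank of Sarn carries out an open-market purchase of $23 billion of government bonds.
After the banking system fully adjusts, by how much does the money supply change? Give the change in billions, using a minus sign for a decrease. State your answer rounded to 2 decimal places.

$45.90 billion

The money multiplier is m = (1 + c) / (rr + e + c) = (1 + 0.339) / (0.24 + 0.092 + 0.339) ≈ 1.99553.
The purchase adds 23 billion of base, so ΔM = m × ΔMB = 1.99553 × (+23) ≈ 45.8972 billion.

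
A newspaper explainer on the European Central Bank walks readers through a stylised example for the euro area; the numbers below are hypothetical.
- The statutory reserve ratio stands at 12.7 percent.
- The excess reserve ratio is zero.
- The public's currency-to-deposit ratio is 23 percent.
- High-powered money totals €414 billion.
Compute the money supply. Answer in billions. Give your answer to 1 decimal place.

The money multiplier is m = (1 + c) / (rr + c) = (1 + 0.23) / (0.127 + 0.23) ≈ 3.44538.
So M = m × MB = 3.44538 × 414 ≈ 1426.3873 billion.

€1426.4 billion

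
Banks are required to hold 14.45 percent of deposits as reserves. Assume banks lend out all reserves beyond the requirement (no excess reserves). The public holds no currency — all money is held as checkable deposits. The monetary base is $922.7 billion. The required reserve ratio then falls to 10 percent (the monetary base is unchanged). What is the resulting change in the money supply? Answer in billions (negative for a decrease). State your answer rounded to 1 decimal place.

$2841.5 billion

Initially m₁ = 1 / (0.1445) ≈ 6.92042, so M₁ = 6.92042 × 922.7 ≈ 6385.4715 billion.
After the change m₂ = 1 / (0.1) = 10, so M₂ = 10 × 922.7 = 9227 billion.
ΔM = M₂ − M₁ = 9227 − 6385.4715 = 2841.5285 billion.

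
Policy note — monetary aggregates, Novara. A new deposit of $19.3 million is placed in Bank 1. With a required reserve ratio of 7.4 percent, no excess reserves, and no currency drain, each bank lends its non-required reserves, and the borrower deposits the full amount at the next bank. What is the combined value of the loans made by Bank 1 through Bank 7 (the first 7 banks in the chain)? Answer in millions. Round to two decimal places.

$100.51 million

Bank i lends (1 − rr)^i of the original deposit: Bank 1 lends 19.3·0.9260 = 17.8718, Bank 2 lends 19.3·0.9260² ≈ 16.5493, and so on.
Summing a geometric series: total = 19.3·[0.9260·(1 − 0.9260^7) / (1 − 0.9260)] ≈ 100.5126 million.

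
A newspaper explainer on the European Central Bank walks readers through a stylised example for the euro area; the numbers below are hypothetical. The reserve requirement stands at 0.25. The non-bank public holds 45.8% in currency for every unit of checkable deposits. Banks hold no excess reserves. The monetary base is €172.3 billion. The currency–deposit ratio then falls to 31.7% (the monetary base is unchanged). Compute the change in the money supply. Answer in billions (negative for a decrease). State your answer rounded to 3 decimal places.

€45.389 billion

Initially m₁ = (1 + 0.458) / (0.25 + 0.458) ≈ 2.0593220, so M₁ = 2.0593220 × 172.3 ≈ 354.8212 billion.
After the change m₂ = (1 + 0.317) / (0.25 + 0.317) ≈ 2.3227513, so M₂ = 2.3227513 × 172.3 ≈ 400.21 billion.
ΔM = M₂ − M₁ = 400.21 − 354.8212 = 45.3888 billion.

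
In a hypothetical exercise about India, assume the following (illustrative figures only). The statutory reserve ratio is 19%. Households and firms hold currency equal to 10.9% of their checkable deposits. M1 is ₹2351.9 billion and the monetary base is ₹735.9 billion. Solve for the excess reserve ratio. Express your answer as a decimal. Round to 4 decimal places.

0.0480

Using m = M/MB = 2351.9/735.9 ≈ 3.195951. Since m = (1 + c)/(c + rr + e), the denominator satisfies c + rr + e = (1 + c)/m = (1 + 0.109) / 3.195951 ≈ 0.347002.
With c = 0.109 and rr = 0.19, the excess reserve ratio is 0.347002 − 0.109 − 0.19 = 0.048002.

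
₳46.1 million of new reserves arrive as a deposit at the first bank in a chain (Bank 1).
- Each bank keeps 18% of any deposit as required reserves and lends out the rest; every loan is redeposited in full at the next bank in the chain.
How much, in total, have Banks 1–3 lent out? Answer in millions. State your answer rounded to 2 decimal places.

₳94.22 million

Bank i lends (1 − rr)^i of the original deposit: Bank 1 lends 46.1·0.8200 = 37.8020, Bank 2 lends 46.1·0.8200² ≈ 30.9976, and so on.
Summing a geometric series: total = 46.1·[0.8200·(1 − 0.8200^3) / (1 − 0.8200)] ≈ 94.2177 million.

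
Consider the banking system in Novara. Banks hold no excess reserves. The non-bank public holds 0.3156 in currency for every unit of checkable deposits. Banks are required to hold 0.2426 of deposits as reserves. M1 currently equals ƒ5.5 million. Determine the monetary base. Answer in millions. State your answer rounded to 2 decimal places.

ƒ2.33 million

The money multiplier is m = (1 + c) / (rr + c) = (1 + 0.3156) / (0.2426 + 0.3156) ≈ 2.3569.
MB = M / m = 5.5 / 2.3569 ≈ 2.3336 million.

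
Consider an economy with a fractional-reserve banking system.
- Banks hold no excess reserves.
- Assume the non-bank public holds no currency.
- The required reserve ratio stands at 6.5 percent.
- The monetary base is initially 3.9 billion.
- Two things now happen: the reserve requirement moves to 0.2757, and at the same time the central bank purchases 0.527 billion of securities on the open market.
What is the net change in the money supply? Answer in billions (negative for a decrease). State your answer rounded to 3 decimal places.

-43.943 billion

Before: m₁ = 1 / (0.065) ≈ 15.38462, MB₁ = 3.9, so M₁ = 15.38462 × 3.9 ≈ 60 billion.
After: m₂ = 1 / (0.2757) ≈ 3.62713, MB₂ = 3.9 + 0.527 = 4.427, so M₂ = 3.62713 × 4.427 ≈ 16.0573 billion.
ΔM = M₂ − M₁ = 16.0573 − 60 = -43.9427 billion.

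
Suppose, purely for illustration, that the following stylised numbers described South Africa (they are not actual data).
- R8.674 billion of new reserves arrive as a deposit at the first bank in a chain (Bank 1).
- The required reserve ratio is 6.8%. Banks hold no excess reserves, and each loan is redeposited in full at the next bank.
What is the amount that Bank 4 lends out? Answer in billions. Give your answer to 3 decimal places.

R6.545 billion

Each bank lends a fraction (1 − rr) = 0.9320 of the deposit it receives, so Bank 4 receives 8.674·0.9320^3 and lends 8.674·0.9320^4 ≈ 6.5446 billion.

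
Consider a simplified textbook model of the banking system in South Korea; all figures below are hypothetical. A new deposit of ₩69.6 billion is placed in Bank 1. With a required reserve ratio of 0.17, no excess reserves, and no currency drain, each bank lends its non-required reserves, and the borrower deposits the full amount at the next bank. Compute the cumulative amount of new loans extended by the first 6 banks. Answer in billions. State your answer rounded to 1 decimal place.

₩228.7 billion

Bank i lends (1 − rr)^i of the original deposit: Bank 1 lends 69.6·0.8300 = 57.7680, Bank 2 lends 69.6·0.8300² ≈ 47.9474, and so on.
Summing a geometric series: total = 69.6·[0.8300·(1 − 0.8300^6) / (1 − 0.8300)] ≈ 228.7136 billion.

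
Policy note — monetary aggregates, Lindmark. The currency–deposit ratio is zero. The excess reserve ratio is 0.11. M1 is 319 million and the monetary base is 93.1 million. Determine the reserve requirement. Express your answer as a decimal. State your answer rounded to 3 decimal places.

Using m = M/MB = 319/93.1 ≈ 3.426423. Since m = (1 + c)/(c + rr + e), the denominator satisfies c + rr + e = (1 + c)/m = (1 + 0) / 3.426423 ≈ 0.291850.
With c = 0 and e = 0.11, the reserve requirement is 0.291850 − 0 − 0.11 = 0.18185.

0.182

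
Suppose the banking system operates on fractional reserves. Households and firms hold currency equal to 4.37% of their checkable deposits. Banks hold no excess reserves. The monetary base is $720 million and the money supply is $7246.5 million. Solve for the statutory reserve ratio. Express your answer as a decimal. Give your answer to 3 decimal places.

Using m = M/MB = 7246.5/720 ≈ 10.064583. Since m = (1 + c)/(c + rr + e), the denominator satisfies c + rr + e = (1 + c)/m = (1 + 0.0437) / 10.064583 ≈ 0.103700.
With c = 0.0437 and e = 0, the statutory reserve ratio is 0.103700 − 0.0437 − 0 = 0.06.

0.060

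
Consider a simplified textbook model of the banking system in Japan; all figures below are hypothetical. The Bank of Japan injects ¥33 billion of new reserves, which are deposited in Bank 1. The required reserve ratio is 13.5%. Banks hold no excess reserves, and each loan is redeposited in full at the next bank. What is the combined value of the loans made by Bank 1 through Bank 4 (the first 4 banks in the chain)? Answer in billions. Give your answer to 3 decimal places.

Bank i lends (1 − rr)^i of the original deposit: Bank 1 lends 33·0.8650 = 28.5450, Bank 2 lends 33·0.8650² ≈ 24.6914, and so on.
Summing a geometric series: total = 33·[0.8650·(1 − 0.8650^4) / (1 − 0.8650)] ≈ 93.0692 billion.

¥93.069 billion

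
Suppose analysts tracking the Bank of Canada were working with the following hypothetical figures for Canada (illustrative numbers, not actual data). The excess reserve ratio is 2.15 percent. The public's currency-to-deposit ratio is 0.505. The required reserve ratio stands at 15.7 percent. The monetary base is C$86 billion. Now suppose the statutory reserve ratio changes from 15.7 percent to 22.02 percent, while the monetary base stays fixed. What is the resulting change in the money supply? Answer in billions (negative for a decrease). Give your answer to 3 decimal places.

-16.028 billion

Initially m₁ = (1 + 0.505) / (0.157 + 0.0215 + 0.505) ≈ 2.201902, so M₁ = 2.201902 × 86 ≈ 189.3636 billion.
After the change m₂ = (1 + 0.505) / (0.2202 + 0.0215 + 0.505) ≈ 2.015535, so M₂ = 2.015535 × 86 ≈ 173.336 billion.
ΔM = M₂ − M₁ = 173.336 − 189.3636 = -16.0276 billion.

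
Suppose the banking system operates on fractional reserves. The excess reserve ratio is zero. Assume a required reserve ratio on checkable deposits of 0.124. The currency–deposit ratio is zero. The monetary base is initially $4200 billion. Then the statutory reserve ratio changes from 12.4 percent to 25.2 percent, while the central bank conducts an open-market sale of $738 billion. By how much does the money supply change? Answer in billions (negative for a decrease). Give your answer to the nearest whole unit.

Before: m₁ = 1 / (0.124) ≈ 8.06452, MB₁ = 4200, so M₁ = 8.06452 × 4200 = 33870.984 billion.
After: m₂ = 1 / (0.252) ≈ 3.96825, MB₂ = 4200 − 738 = 3462, so M₂ = 3.96825 × 3462 = 13738.0815 billion.
ΔM = M₂ − M₁ = 13738.0815 − 33870.984 = -20132.9025 billion.

-20133 billion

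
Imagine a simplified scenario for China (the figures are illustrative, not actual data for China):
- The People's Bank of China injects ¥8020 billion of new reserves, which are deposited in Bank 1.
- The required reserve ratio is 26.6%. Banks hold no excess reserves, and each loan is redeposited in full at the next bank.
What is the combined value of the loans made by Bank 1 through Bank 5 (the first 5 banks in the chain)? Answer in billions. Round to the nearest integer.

¥17416 billion

Bank i lends (1 − rr)^i of the original deposit: Bank 1 lends 8020·0.7340 = 5886.6800, Bank 2 lends 8020·0.7340² ≈ 4320.8231, and so on.
Summing a geometric series: total = 8020·[0.7340·(1 − 0.7340^5) / (1 − 0.7340)] ≈ 17415.5128 billion.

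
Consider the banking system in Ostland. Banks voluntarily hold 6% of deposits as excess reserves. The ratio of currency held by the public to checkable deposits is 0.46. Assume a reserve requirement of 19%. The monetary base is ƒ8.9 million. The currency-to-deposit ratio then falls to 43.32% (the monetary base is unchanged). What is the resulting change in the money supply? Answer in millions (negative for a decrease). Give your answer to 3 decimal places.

ƒ0.369 million

Initially m₁ = (1 + 0.46) / (0.19 + 0.06 + 0.46) ≈ 2.05634, so M₁ = 2.05634 × 8.9 ≈ 18.3014 million.
After the change m₂ = (1 + 0.4332) / (0.19 + 0.06 + 0.4332) ≈ 2.09778, so M₂ = 2.09778 × 8.9 ≈ 18.6702 million.
ΔM = M₂ − M₁ = 18.6702 − 18.3014 = 0.3688 million.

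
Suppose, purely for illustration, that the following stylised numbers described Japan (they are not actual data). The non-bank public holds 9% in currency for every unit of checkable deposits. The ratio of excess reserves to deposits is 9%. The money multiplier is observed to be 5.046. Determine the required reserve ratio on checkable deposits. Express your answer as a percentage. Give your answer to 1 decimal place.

3.6%

Using m = 5.046. Since m = (1 + c)/(c + rr + e), the denominator satisfies c + rr + e = (1 + c)/m = (1 + 0.09) / 5.046 ≈ 0.216013.
With c = 0.09 and e = 0.09, the required reserve ratio on checkable deposits is 0.216013 − 0.09 − 0.09 = 0.036013.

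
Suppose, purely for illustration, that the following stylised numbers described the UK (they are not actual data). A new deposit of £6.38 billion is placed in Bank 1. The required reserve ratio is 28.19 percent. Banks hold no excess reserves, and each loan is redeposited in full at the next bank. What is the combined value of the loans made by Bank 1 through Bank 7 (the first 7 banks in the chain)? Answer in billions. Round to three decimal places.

£14.652 billion

Bank i lends (1 − rr)^i of the original deposit: Bank 1 lends 6.38·0.7181 ≈ 4.5815, Bank 2 lends 6.38·0.7181² ≈ 3.2900, and so on.
Summing a geometric series: total = 6.38·[0.7181·(1 − 0.7181^7) / (1 − 0.7181)] ≈ 14.6518 billion.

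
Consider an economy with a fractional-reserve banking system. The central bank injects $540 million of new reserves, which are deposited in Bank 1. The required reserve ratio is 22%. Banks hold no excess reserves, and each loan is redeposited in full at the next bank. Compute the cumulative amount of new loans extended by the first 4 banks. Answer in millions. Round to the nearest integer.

$1206 million

Bank i lends (1 − rr)^i of the original deposit: Bank 1 lends 540·0.7800 = 421.2000, Bank 2 lends 540·0.7800² = 328.5360, and so on.
Summing a geometric series: total = 540·[0.7800·(1 − 0.7800^4) / (1 − 0.7800)] ≈ 1205.8754 million.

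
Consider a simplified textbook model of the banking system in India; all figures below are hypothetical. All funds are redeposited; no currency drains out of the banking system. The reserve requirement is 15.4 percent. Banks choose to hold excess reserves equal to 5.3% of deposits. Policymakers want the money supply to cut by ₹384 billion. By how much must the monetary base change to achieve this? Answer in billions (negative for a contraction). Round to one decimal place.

-79.5 billion

The money multiplier is m = 1 / (rr + e) = 1 / (0.154 + 0.053) ≈ 4.83092.
ΔMB = ΔM / m = (−384) / 4.83092 ≈ -79.488 billion.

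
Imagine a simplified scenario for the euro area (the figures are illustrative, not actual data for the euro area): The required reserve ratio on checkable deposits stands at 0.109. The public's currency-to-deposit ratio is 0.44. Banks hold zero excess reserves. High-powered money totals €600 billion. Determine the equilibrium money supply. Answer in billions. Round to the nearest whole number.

€1574 billion

The money multiplier is m = (1 + c) / (rr + c) = (1 + 0.44) / (0.109 + 0.44) ≈ 2.6230.
So M = m × MB = 2.6230 × 600 = 1573.8 billion.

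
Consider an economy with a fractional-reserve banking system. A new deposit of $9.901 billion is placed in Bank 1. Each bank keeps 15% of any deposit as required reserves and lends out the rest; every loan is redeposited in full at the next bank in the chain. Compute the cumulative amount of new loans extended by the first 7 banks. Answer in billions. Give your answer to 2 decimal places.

$38.12 billion

Bank i lends (1 − rr)^i of the original deposit: Bank 1 lends 9.901·0.8500 ≈ 8.4158, Bank 2 lends 9.901·0.8500² ≈ 7.1535, and so on.
Summing a geometric series: total = 9.901·[0.8500·(1 − 0.8500^7) / (1 − 0.8500)] ≈ 38.1195 billion.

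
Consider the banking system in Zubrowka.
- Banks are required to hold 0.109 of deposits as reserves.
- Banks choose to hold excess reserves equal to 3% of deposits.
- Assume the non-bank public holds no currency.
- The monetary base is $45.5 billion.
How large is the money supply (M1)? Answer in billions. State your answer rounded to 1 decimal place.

$327.3 billion

The money multiplier is m = 1 / (rr + e) = 1 / (0.109 + 0.03) ≈ 7.1942.
So M = m × MB = 7.1942 × 45.5 = 327.3361 billion.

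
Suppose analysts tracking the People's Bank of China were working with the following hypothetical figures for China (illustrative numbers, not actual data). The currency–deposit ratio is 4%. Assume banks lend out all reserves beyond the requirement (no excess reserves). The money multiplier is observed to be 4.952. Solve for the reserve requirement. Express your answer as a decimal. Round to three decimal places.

Using m = 4.952. Since m = (1 + c)/(c + rr + e), the denominator satisfies c + rr + e = (1 + c)/m = (1 + 0.04) / 4.952 ≈ 0.210016.
With c = 0.04 and e = 0, the reserve requirement is 0.210016 − 0.04 − 0 = 0.170016.

0.170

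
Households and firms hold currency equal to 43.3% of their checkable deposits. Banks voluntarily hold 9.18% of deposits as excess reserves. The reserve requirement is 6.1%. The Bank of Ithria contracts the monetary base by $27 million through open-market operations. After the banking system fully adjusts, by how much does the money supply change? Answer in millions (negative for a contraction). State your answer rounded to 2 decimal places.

-66.05 million

The money multiplier is m = (1 + c) / (rr + e + c) = (1 + 0.433) / (0.061 + 0.0918 + 0.433) ≈ 2.44623.
The sale removes 27 million of base, so ΔM = m × ΔMB = 2.44623 × (−27) ≈ -66.0482 million.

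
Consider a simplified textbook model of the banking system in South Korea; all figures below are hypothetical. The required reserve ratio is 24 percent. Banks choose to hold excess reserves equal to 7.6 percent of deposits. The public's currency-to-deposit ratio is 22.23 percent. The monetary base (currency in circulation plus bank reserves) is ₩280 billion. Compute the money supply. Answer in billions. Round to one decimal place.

₩635.8 billion

The money multiplier is m = (1 + c) / (rr + e + c) = (1 + 0.2223) / (0.24 + 0.076 + 0.2223) ≈ 2.27067.
So M = m × MB = 2.27067 × 280 = 635.7876 billion.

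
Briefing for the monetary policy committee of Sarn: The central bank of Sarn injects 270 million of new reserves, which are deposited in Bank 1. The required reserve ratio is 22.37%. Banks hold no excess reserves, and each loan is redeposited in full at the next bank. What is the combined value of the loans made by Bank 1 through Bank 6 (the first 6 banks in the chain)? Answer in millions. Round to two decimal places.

731.90 million

Bank i lends (1 − rr)^i of the original deposit: Bank 1 lends 270·0.7763 = 209.6010, Bank 2 lends 270·0.7763² ≈ 162.7133, and so on.
Summing a geometric series: total = 270·[0.7763·(1 − 0.7763^6) / (1 − 0.7763)] ≈ 731.9023 million.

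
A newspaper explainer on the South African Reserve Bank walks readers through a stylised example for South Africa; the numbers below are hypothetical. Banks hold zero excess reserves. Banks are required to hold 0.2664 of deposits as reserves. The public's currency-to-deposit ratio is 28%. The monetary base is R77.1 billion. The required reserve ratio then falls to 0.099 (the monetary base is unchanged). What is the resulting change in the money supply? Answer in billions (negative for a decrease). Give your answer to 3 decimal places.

Initially m₁ = (1 + 0.28) / (0.2664 + 0.28) ≈ 2.342606, so M₁ = 2.342606 × 77.1 ≈ 180.6149 billion.
After the change m₂ = (1 + 0.28) / (0.099 + 0.28) ≈ 3.377309, so M₂ = 3.377309 × 77.1 ≈ 260.3905 billion.
ΔM = M₂ − M₁ = 260.3905 − 180.6149 = 79.7756 billion.

R79.776 billion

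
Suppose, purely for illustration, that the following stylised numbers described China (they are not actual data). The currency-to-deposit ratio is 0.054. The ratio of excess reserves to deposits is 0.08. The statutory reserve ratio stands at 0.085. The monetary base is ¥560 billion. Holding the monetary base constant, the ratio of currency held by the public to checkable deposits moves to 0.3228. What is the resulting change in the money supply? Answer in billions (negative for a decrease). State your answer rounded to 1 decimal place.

Initially m₁ = (1 + 0.054) / (0.085 + 0.08 + 0.054) ≈ 4.81279, so M₁ = 4.81279 × 560 = 2695.1624 billion.
After the change m₂ = (1 + 0.3228) / (0.085 + 0.08 + 0.3228) ≈ 2.71177, so M₂ = 2.71177 × 560 = 1518.5912 billion.
ΔM = M₂ − M₁ = 1518.5912 − 2695.1624 = -1176.5712 billion.

-1176.6 billion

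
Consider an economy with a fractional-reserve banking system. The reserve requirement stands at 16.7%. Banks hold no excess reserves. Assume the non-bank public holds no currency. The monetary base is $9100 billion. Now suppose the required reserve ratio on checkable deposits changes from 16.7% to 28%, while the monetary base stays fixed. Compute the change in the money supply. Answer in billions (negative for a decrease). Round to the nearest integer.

Initially m₁ = 1 / (0.167) ≈ 5.98802, so M₁ = 5.98802 × 9100 = 54490.982 billion.
After the change m₂ = 1 / (0.28) ≈ 3.57143, so M₂ = 3.57143 × 9100 = 32500.013 billion.
ΔM = M₂ − M₁ = 32500.013 − 54490.982 = -21990.969 billion.

-21991 billion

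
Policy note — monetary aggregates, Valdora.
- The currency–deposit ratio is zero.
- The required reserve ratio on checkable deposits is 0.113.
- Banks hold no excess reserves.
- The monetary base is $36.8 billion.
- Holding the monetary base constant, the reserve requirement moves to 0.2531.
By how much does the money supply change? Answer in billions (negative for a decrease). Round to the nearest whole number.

Initially m₁ = 1 / (0.113) ≈ 8.8496, so M₁ = 8.8496 × 36.8 ≈ 325.6653 billion.
After the change m₂ = 1 / (0.2531) ≈ 3.9510, so M₂ = 3.9510 × 36.8 = 145.3968 billion.
ΔM = M₂ − M₁ = 145.3968 − 325.6653 = -180.2685 billion.

-180 billion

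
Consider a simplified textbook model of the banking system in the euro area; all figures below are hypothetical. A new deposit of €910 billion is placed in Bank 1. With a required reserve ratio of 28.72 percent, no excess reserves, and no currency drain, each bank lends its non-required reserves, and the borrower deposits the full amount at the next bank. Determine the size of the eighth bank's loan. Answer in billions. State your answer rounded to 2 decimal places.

€60.64 billion

Each bank lends a fraction (1 − rr) = 0.7128 of the deposit it receives, so Bank 8 receives 910·0.7128^7 and lends 910·0.7128^8 ≈ 60.6433 billion.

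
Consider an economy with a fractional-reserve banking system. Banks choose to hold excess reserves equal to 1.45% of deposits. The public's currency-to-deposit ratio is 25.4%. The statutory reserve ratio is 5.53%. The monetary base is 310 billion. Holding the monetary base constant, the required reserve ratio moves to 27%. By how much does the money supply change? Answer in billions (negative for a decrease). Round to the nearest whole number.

-479 billion

Initially m₁ = (1 + 0.254) / (0.0553 + 0.0145 + 0.254) ≈ 3.8728, so M₁ = 3.8728 × 310 = 1200.568 billion.
After the change m₂ = (1 + 0.254) / (0.27 + 0.0145 + 0.254) ≈ 2.3287, so M₂ = 2.3287 × 310 = 721.897 billion.
ΔM = M₂ − M₁ = 721.897 − 1200.568 = -478.671 billion.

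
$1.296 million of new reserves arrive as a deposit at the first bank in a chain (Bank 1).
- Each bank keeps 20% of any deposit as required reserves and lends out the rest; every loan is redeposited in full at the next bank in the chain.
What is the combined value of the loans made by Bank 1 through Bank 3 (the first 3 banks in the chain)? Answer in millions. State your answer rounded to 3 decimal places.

$2.530 million

Bank i lends (1 − rr)^i of the original deposit: Bank 1 lends 1.296·0.8000 = 1.0368, Bank 2 lends 1.296·0.8000² ≈ 0.8294, and so on.
Summing a geometric series: total = 1.296·[0.8000·(1 − 0.8000^3) / (1 − 0.8000)] ≈ 2.5298 million.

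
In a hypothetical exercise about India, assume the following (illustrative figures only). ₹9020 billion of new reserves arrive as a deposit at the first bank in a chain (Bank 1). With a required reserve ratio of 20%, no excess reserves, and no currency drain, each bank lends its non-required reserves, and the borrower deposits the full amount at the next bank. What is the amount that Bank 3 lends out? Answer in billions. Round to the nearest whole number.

₹4618 billion

Each bank lends a fraction (1 − rr) = 0.8000 of the deposit it receives, so Bank 3 receives 9020·0.8000^2 and lends 9020·0.8000^3 = 4618.2400 billion.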